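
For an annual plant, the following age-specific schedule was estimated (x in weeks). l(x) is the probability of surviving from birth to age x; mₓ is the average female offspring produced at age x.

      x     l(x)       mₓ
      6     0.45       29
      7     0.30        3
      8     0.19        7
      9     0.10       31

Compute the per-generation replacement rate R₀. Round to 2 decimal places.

R₀ = Σ l(x) mₓ:
  age 6: 0.45 × 29 = 13.0500
  age 7: 0.30 × 3 = 0.9000
  age 8: 0.19 × 7 = 1.3300
  age 9: 0.10 × 31 = 3.1000
R₀ = 13.0500 + 0.9000 + 1.3300 + 3.1000 = 18.3800

18.38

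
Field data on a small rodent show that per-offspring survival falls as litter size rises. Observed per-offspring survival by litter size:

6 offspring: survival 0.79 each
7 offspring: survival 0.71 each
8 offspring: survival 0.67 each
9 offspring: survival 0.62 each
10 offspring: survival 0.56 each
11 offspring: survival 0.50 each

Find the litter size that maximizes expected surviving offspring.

Expected surviving offspring = c × s(c):
  c=6: 6 × 0.79 = 4.740
  c=7: 7 × 0.71 = 4.970
  c=8: 8 × 0.67 = 5.360
  c=9: 9 × 0.62 = 5.580
  c=10: 10 × 0.56 = 5.600
  c=11: 11 × 0.50 = 5.500
Maximum at c = 10 (5.600 surviving offspring).

10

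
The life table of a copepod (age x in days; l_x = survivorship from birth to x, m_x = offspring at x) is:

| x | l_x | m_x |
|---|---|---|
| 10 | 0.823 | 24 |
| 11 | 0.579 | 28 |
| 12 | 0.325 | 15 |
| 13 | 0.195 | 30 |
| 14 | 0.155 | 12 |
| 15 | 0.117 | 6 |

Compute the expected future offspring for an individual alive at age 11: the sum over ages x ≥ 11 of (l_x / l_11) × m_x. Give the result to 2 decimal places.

50.95

l_11 = 0.579. Conditional survival from age 11 to x is l_x / l_11.
  x=11: (0.579/0.579) × 28 = 28.0000
  x=12: (0.325/0.579) × 15 = 8.4197
  x=13: (0.195/0.579) × 30 = 10.1036
  x=14: (0.155/0.579) × 12 = 3.2124
  x=15: (0.117/0.579) × 6 = 1.2124
Sum = 28.0000 + 8.4197 + 10.1036 + 3.2124 + 1.2124 = 50.9482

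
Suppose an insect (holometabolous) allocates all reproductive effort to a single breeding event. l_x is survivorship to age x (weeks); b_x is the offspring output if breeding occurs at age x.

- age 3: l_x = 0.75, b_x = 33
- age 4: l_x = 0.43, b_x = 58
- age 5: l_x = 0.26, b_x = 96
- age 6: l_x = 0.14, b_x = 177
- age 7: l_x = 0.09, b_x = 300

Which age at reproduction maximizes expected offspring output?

Expected offspring if breeding at age x = l_x × b_x:
  age 3: 0.75 × 33 = 24.750
  age 4: 0.43 × 58 = 24.940
  age 5: 0.26 × 96 = 24.960
  age 6: 0.14 × 177 = 24.780
  age 7: 0.09 × 300 = 27.000
Maximum at age 7 (27.000).

7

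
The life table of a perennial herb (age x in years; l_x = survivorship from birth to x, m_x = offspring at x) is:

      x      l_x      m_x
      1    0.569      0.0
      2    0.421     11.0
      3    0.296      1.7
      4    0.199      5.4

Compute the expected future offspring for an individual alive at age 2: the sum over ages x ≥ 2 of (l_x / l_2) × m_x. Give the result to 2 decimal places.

14.75

l_2 = 0.421. Conditional survival from age 2 to x is l_x / l_2.
  x=2: (0.421/0.421) × 11.0 = 11.0000
  x=3: (0.296/0.421) × 1.7 = 1.1952
  x=4: (0.199/0.421) × 5.4 = 2.5525
Sum = 11.0000 + 1.1952 + 2.5525 = 14.7477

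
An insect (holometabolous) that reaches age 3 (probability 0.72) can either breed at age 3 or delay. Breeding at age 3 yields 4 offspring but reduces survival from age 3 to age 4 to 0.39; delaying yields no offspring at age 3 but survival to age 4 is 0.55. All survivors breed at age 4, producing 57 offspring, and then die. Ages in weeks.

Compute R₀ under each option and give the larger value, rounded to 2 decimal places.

22.57

breed at age 3: R₀ = 0.72 × (4 + 0.39 × 57) = 0.72 × 26.2300 = 18.8856
delay to age 4: R₀ = 0.72 × (0.55 × 57) = 0.72 × 31.3500 = 22.5720
Higher: delay to age 4 (22.5720).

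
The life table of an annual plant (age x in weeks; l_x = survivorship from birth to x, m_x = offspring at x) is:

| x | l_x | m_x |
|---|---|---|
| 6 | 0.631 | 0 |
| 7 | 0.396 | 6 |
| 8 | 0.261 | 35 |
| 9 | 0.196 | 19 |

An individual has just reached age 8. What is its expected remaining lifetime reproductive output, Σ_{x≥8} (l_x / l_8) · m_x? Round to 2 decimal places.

l_8 = 0.261. Conditional survival from age 8 to x is l_x / l_8.
  x=8: (0.261/0.261) × 35 = 35.0000
  x=9: (0.196/0.261) × 19 = 14.2682
Sum = 35.0000 + 14.2682 = 49.2682

49.27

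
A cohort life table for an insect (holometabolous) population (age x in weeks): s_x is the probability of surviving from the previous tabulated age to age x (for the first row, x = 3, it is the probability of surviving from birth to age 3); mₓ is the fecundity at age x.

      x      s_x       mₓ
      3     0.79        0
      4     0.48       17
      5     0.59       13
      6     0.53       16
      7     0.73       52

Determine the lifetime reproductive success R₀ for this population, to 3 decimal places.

15.753

Survivorship from birth: l_x = s_3·s_4·…·s_x.
  l_3 = 0.79000
  l_4 = 0.37920
  l_5 = 0.22373
  l_6 = 0.11858
  l_7 = 0.08656
R₀ = Σ l_x mₓ:
  age 3: 0.79000 × 0 = 0.0000
  age 4: 0.37920 × 17 = 6.4464
  age 5: 0.22373 × 13 = 2.9085
  age 6: 0.11858 × 16 = 1.8973
  age 7: 0.08656 × 52 = 4.5011
R₀ = 0.0000 + 6.4464 + 2.9085 + 1.8973 + 4.5011 = 15.7533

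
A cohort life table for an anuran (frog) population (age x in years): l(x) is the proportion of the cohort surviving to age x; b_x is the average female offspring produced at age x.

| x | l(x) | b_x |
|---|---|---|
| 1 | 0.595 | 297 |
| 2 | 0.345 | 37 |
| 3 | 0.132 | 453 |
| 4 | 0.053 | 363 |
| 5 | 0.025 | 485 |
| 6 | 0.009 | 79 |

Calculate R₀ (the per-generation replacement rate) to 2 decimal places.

281.35

R₀ = Σ l(x) b_x:
  age 1: 0.595 × 297 = 176.7150
  age 2: 0.345 × 37 = 12.7650
  age 3: 0.132 × 453 = 59.7960
  age 4: 0.053 × 363 = 19.2390
  age 5: 0.025 × 485 = 12.1250
  age 6: 0.009 × 79 = 0.7110
R₀ = 176.7150 + 12.7650 + 59.7960 + 19.2390 + 12.1250 + 0.7110 = 281.3510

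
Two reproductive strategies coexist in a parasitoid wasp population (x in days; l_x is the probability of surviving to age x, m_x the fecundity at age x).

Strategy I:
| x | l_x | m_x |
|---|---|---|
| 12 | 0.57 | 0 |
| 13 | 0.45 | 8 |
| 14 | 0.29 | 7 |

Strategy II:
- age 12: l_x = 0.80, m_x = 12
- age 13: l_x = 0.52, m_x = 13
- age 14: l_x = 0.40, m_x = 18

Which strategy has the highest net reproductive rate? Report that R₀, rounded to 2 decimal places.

23.56

Strategy I: R₀ = 0.57×0 + 0.45×8 + 0.29×7 = 5.6300
Strategy II: R₀ = 0.80×12 + 0.52×13 + 0.40×18 = 23.5600
Highest R₀: strategy II with 23.5600.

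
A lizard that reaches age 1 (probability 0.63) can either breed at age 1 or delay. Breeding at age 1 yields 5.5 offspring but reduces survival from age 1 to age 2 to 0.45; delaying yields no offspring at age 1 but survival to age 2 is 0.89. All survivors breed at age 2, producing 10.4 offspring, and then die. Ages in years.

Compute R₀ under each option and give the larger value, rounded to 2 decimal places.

6.41

breed at age 1: R₀ = 0.63 × (5.5 + 0.45 × 10.4) = 0.63 × 10.1800 = 6.4134
delay to age 2: R₀ = 0.63 × (0.89 × 10.4) = 0.63 × 9.2560 = 5.8313
Higher: breed at age 1 (6.4134).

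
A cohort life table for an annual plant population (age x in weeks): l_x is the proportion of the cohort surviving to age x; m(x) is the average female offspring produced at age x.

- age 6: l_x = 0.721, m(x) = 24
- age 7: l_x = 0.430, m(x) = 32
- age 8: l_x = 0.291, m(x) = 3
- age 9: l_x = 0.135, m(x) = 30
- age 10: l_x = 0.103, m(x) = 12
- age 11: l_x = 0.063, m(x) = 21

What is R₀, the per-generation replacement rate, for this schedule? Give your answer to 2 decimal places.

38.55

R₀ = Σ l_x m(x):
  age 6: 0.721 × 24 = 17.3040
  age 7: 0.430 × 32 = 13.7600
  age 8: 0.291 × 3 = 0.8730
  age 9: 0.135 × 30 = 4.0500
  age 10: 0.103 × 12 = 1.2360
  age 11: 0.063 × 21 = 1.3230
R₀ = 17.3040 + 13.7600 + 0.8730 + 4.0500 + 1.2360 + 1.3230 = 38.5460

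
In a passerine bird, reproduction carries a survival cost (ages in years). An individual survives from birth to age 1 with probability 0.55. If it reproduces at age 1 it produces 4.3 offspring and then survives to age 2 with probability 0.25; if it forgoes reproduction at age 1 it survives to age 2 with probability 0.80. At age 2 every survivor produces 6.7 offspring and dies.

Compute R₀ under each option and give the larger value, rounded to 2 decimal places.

3.29

breed at age 1: R₀ = 0.55 × (4.3 + 0.25 × 6.7) = 0.55 × 5.9750 = 3.2862
delay to age 2: R₀ = 0.55 × (0.80 × 6.7) = 0.55 × 5.3600 = 2.9480
Higher: breed at age 1 (3.2862).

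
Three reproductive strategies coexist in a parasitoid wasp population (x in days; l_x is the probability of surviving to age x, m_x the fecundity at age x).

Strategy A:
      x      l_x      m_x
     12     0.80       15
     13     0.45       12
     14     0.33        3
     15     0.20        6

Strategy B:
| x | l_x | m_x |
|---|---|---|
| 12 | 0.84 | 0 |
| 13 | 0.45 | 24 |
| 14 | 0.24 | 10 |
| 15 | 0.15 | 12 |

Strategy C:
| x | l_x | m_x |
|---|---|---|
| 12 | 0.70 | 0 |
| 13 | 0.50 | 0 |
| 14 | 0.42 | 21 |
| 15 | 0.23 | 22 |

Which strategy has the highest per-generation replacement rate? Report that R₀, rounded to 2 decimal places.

Strategy A: R₀ = 0.80×15 + 0.45×12 + 0.33×3 + 0.20×6 = 19.5900
Strategy B: R₀ = 0.84×0 + 0.45×24 + 0.24×10 + 0.15×12 = 15.0000
Strategy C: R₀ = 0.70×0 + 0.50×0 + 0.42×21 + 0.23×22 = 13.8800
Highest R₀: strategy A with 19.5900.

19.59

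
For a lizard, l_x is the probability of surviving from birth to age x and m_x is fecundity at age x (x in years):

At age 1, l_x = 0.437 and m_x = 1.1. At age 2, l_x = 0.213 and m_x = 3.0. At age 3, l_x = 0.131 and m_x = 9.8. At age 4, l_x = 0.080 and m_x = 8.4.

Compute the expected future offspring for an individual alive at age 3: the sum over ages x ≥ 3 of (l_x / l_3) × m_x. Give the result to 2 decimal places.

14.93

l_3 = 0.131. Conditional survival from age 3 to x is l_x / l_3.
  x=3: (0.131/0.131) × 9.8 = 9.8000
  x=4: (0.080/0.131) × 8.4 = 5.1298
Sum = 9.8000 + 5.1298 = 14.9298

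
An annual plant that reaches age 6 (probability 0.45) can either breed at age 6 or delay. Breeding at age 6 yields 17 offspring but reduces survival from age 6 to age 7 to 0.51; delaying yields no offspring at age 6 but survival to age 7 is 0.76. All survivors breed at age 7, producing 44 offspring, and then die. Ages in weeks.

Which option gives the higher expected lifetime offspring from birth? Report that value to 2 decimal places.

17.75

breed at age 6: R₀ = 0.45 × (17 + 0.51 × 44) = 0.45 × 39.4400 = 17.7480
delay to age 7: R₀ = 0.45 × (0.76 × 44) = 0.45 × 33.4400 = 15.0480
Higher: breed at age 6 (17.7480).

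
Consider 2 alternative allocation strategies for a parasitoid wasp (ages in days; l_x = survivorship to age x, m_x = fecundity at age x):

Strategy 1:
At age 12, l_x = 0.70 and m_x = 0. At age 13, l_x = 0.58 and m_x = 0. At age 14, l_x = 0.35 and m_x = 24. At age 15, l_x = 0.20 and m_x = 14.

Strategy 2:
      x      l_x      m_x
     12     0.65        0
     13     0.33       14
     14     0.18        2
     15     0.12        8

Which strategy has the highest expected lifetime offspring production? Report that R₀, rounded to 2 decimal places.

Strategy 1: R₀ = 0.70×0 + 0.58×0 + 0.35×24 + 0.20×14 = 11.2000
Strategy 2: R₀ = 0.65×0 + 0.33×14 + 0.18×2 + 0.12×8 = 5.9400
Highest R₀: strategy 1 with 11.2000.

11.20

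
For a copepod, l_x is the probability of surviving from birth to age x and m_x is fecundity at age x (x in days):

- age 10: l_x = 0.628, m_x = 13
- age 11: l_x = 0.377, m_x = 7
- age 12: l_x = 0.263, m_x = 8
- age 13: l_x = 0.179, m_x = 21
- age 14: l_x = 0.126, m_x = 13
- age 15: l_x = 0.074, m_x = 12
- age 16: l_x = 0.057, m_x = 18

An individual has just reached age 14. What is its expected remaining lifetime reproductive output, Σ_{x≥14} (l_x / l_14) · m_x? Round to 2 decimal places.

28.19

l_14 = 0.126. Conditional survival from age 14 to x is l_x / l_14.
  x=14: (0.126/0.126) × 13 = 13.0000
  x=15: (0.074/0.126) × 12 = 7.0476
  x=16: (0.057/0.126) × 18 = 8.1429
Sum = 13.0000 + 7.0476 + 8.1429 = 28.1905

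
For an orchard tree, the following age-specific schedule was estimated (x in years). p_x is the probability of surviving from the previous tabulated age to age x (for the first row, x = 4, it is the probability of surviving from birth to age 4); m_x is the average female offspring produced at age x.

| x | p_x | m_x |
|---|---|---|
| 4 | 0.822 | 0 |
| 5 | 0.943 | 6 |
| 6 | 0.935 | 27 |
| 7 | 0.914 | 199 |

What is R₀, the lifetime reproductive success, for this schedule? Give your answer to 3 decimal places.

156.043

Survivorship from birth: l_x = p_4·p_5·…·p_x.
  l_4 = 0.82200
  l_5 = 0.77515
  l_6 = 0.72476
  l_7 = 0.66243
R₀ = Σ l_x m_x:
  age 4: 0.82200 × 0 = 0.0000
  age 5: 0.77515 × 6 = 4.6509
  age 6: 0.72476 × 27 = 19.5685
  age 7: 0.66243 × 199 = 131.8236
R₀ = 0.0000 + 4.6509 + 19.5685 + 131.8236 = 156.0430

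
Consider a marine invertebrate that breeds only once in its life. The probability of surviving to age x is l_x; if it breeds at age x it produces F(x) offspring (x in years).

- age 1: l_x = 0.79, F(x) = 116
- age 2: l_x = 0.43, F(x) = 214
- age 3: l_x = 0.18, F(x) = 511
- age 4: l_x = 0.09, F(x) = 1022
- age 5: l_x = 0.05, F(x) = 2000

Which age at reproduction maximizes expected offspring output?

Expected offspring if breeding at age x = l_x × F(x):
  age 1: 0.79 × 116 = 91.640
  age 2: 0.43 × 214 = 92.020
  age 3: 0.18 × 511 = 91.980
  age 4: 0.09 × 1022 = 91.980
  age 5: 0.05 × 2000 = 100.000
Maximum at age 5 (100.000).

5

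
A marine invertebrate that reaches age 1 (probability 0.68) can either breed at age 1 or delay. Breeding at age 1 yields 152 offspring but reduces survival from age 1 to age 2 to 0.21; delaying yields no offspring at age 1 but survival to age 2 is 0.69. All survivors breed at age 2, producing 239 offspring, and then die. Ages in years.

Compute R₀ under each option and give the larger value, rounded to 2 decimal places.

breed at age 1: R₀ = 0.68 × (152 + 0.21 × 239) = 0.68 × 202.1900 = 137.4892
delay to age 2: R₀ = 0.68 × (0.69 × 239) = 0.68 × 164.9100 = 112.1388
Higher: breed at age 1 (137.4892).

137.49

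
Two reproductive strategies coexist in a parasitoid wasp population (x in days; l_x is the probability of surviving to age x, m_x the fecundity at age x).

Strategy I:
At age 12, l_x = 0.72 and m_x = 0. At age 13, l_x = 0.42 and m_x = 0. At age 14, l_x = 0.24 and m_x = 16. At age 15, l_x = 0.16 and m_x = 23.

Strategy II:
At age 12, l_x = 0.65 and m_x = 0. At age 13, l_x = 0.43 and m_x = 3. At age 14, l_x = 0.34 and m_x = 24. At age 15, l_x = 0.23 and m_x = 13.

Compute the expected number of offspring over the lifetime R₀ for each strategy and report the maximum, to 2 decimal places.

12.44

Strategy I: R₀ = 0.72×0 + 0.42×0 + 0.24×16 + 0.16×23 = 7.5200
Strategy II: R₀ = 0.65×0 + 0.43×3 + 0.34×24 + 0.23×13 = 12.4400
Highest R₀: strategy II with 12.4400.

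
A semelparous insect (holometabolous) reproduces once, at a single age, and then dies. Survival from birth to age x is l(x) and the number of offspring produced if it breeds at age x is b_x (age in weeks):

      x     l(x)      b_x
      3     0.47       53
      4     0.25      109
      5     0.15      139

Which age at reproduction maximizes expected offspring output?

Expected offspring if breeding at age x = l(x) × b_x:
  age 3: 0.47 × 53 = 24.910
  age 4: 0.25 × 109 = 27.250
  age 5: 0.15 × 139 = 20.850
Maximum at age 4 (27.250).

4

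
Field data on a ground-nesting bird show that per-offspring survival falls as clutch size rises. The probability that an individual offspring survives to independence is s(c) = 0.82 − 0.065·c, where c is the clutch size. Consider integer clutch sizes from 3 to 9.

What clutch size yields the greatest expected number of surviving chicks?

6

Expected surviving chicks = c × s(c):
  c=3: 3 × 0.625 = 1.875
  c=4: 4 × 0.560 = 2.240
  c=5: 5 × 0.495 = 2.475
  c=6: 6 × 0.430 = 2.580
  c=7: 7 × 0.365 = 2.555
  c=8: 8 × 0.300 = 2.400
  c=9: 9 × 0.235 = 2.115
Maximum at c = 6 (2.580 surviving chicks).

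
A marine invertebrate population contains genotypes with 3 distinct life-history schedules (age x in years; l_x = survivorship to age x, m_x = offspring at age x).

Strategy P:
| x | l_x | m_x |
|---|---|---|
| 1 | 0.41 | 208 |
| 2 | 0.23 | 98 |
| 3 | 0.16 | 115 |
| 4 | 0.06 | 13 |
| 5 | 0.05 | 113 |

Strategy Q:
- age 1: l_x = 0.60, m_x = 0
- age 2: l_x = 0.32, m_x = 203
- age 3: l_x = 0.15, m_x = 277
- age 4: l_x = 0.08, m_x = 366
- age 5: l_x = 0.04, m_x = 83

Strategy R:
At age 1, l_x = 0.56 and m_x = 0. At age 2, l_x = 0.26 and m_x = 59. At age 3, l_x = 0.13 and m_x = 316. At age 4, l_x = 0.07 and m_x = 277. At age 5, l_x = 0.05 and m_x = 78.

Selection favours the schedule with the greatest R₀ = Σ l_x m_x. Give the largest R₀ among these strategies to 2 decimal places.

139.11

Strategy P: R₀ = 0.41×208 + 0.23×98 + 0.16×115 + 0.06×13 + 0.05×113 = 132.6500
Strategy Q: R₀ = 0.60×0 + 0.32×203 + 0.15×277 + 0.08×366 + 0.04×83 = 139.1100
Strategy R: R₀ = 0.56×0 + 0.26×59 + 0.13×316 + 0.07×277 + 0.05×78 = 79.7100
Highest R₀: strategy Q with 139.1100.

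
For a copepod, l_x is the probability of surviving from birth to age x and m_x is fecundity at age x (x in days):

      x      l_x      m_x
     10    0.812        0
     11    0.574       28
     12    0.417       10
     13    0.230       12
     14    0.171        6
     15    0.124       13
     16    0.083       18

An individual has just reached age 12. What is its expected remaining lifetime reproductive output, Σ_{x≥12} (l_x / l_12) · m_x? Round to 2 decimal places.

l_12 = 0.417. Conditional survival from age 12 to x is l_x / l_12.
  x=12: (0.417/0.417) × 10 = 10.0000
  x=13: (0.230/0.417) × 12 = 6.6187
  x=14: (0.171/0.417) × 6 = 2.4604
  x=15: (0.124/0.417) × 13 = 3.8657
  x=16: (0.083/0.417) × 18 = 3.5827
Sum = 10.0000 + 6.6187 + 2.4604 + 3.8657 + 3.5827 = 26.5276

26.53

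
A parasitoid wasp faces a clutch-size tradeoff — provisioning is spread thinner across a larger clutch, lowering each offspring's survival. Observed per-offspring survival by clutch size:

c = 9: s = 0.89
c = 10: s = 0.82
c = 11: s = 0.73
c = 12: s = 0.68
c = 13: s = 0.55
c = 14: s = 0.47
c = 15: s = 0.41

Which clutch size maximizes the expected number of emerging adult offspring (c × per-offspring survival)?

Expected emerging adult offspring = c × s(c):
  c=9: 9 × 0.89 = 8.010
  c=10: 10 × 0.82 = 8.200
  c=11: 11 × 0.73 = 8.030
  c=12: 12 × 0.68 = 8.160
  c=13: 13 × 0.55 = 7.150
  c=14: 14 × 0.47 = 6.580
  c=15: 15 × 0.41 = 6.150
Maximum at c = 10 (8.200 emerging adult offspring).

10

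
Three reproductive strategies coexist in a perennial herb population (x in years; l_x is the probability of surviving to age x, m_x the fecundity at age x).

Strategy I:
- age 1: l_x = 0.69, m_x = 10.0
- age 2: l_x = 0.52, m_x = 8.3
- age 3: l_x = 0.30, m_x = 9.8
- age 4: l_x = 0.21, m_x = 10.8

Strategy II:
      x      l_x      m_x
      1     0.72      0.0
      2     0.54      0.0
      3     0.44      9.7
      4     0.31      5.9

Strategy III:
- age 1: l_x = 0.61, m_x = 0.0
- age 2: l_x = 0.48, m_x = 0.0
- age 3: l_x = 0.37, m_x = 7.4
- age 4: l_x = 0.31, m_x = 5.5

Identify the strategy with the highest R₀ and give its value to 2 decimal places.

16.42

Strategy I: R₀ = 0.69×10.0 + 0.52×8.3 + 0.30×9.8 + 0.21×10.8 = 16.4240
Strategy II: R₀ = 0.72×0.0 + 0.54×0.0 + 0.44×9.7 + 0.31×5.9 = 6.0970
Strategy III: R₀ = 0.61×0.0 + 0.48×0.0 + 0.37×7.4 + 0.31×5.5 = 4.4430
Highest R₀: strategy I with 16.4240.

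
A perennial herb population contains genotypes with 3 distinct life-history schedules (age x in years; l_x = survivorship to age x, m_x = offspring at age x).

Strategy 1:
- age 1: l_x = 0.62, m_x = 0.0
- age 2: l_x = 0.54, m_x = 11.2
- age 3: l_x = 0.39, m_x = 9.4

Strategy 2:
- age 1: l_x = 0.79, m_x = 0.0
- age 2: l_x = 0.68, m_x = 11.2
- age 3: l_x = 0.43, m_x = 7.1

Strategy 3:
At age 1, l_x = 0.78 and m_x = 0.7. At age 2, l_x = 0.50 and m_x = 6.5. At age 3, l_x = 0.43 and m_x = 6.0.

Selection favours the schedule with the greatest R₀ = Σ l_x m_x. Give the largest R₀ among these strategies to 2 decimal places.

Strategy 1: R₀ = 0.62×0.0 + 0.54×11.2 + 0.39×9.4 = 9.7140
Strategy 2: R₀ = 0.79×0.0 + 0.68×11.2 + 0.43×7.1 = 10.6690
Strategy 3: R₀ = 0.78×0.7 + 0.50×6.5 + 0.43×6.0 = 6.3760
Highest R₀: strategy 2 with 10.6690.

10.67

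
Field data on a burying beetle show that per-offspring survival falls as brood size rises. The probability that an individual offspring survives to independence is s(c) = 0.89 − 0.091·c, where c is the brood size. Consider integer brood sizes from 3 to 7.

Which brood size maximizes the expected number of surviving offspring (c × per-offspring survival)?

Expected surviving offspring = c × s(c):
  c=3: 3 × 0.617 = 1.851
  c=4: 4 × 0.526 = 2.104
  c=5: 5 × 0.435 = 2.175
  c=6: 6 × 0.344 = 2.064
  c=7: 7 × 0.253 = 1.771
Maximum at c = 5 (2.175 surviving offspring).

5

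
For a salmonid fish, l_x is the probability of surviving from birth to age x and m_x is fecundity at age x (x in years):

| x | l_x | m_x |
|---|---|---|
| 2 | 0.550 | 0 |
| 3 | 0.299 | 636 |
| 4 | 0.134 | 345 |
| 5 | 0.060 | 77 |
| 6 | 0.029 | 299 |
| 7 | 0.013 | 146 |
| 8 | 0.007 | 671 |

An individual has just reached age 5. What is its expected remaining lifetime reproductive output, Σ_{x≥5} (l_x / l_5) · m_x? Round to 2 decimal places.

331.43

l_5 = 0.060. Conditional survival from age 5 to x is l_x / l_5.
  x=5: (0.060/0.060) × 77 = 77.0000
  x=6: (0.029/0.060) × 299 = 144.5167
  x=7: (0.013/0.060) × 146 = 31.6333
  x=8: (0.007/0.060) × 671 = 78.2833
Sum = 77.0000 + 144.5167 + 31.6333 + 78.2833 = 331.4333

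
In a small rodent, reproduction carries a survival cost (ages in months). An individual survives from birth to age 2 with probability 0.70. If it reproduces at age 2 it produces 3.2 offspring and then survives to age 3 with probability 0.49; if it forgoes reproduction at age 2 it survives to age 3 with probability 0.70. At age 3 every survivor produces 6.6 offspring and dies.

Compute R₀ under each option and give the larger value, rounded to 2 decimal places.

4.50

breed at age 2: R₀ = 0.70 × (3.2 + 0.49 × 6.6) = 0.70 × 6.4340 = 4.5038
delay to age 3: R₀ = 0.70 × (0.70 × 6.6) = 0.70 × 4.6200 = 3.2340
Higher: breed at age 2 (4.5038).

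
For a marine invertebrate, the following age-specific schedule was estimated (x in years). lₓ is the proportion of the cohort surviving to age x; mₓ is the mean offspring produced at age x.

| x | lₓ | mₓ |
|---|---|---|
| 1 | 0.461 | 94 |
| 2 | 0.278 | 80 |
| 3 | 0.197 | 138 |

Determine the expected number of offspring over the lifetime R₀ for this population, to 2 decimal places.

R₀ = Σ lₓ mₓ:
  age 1: 0.461 × 94 = 43.3340
  age 2: 0.278 × 80 = 22.2400
  age 3: 0.197 × 138 = 27.1860
R₀ = 43.3340 + 22.2400 + 27.1860 = 92.7600

92.76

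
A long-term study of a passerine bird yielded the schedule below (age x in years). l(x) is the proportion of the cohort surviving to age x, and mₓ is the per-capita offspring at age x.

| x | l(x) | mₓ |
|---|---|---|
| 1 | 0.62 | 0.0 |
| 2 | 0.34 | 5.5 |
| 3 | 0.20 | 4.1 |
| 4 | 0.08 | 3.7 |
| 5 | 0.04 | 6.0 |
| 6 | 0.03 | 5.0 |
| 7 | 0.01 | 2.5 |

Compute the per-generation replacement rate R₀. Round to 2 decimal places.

3.40

R₀ = Σ l(x) mₓ:
  age 1: 0.62 × 0.0 = 0.0000
  age 2: 0.34 × 5.5 = 1.8700
  age 3: 0.20 × 4.1 = 0.8200
  age 4: 0.08 × 3.7 = 0.2960
  age 5: 0.04 × 6.0 = 0.2400
  age 6: 0.03 × 5.0 = 0.1500
  age 7: 0.01 × 2.5 = 0.0250
R₀ = 0.0000 + 1.8700 + 0.8200 + 0.2960 + 0.2400 + 0.1500 + 0.0250 = 3.4010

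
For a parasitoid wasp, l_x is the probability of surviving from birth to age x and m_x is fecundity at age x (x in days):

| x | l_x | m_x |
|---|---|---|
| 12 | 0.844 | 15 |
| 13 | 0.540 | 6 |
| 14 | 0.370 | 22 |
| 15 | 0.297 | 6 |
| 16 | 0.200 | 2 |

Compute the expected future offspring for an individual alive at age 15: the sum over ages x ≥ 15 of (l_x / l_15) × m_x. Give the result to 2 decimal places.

l_15 = 0.297. Conditional survival from age 15 to x is l_x / l_15.
  x=15: (0.297/0.297) × 6 = 6.0000
  x=16: (0.200/0.297) × 2 = 1.3468
Sum = 6.0000 + 1.3468 = 7.3468

7.35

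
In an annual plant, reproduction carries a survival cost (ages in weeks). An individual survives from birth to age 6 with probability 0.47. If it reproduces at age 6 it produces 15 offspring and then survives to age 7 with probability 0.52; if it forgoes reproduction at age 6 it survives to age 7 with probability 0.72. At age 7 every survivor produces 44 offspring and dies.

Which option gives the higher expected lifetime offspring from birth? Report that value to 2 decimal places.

breed at age 6: R₀ = 0.47 × (15 + 0.52 × 44) = 0.47 × 37.8800 = 17.8036
delay to age 7: R₀ = 0.47 × (0.72 × 44) = 0.47 × 31.6800 = 14.8896
Higher: breed at age 6 (17.8036).

17.80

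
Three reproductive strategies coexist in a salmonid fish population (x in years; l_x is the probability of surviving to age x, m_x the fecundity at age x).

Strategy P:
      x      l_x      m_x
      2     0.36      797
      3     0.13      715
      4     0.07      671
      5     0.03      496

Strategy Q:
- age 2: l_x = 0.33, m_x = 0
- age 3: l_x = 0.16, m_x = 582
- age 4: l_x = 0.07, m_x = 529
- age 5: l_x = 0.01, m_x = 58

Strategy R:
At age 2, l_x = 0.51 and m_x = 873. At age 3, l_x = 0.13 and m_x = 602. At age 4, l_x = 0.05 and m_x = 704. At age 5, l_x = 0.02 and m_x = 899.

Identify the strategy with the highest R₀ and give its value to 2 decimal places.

Strategy P: R₀ = 0.36×797 + 0.13×715 + 0.07×671 + 0.03×496 = 441.7200
Strategy Q: R₀ = 0.33×0 + 0.16×582 + 0.07×529 + 0.01×58 = 130.7300
Strategy R: R₀ = 0.51×873 + 0.13×602 + 0.05×704 + 0.02×899 = 576.6700
Highest R₀: strategy R with 576.6700.

576.67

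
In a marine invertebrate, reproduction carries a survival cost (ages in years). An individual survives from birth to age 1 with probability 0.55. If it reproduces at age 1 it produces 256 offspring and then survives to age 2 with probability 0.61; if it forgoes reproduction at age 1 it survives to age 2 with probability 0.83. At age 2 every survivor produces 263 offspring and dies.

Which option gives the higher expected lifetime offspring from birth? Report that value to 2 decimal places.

breed at age 1: R₀ = 0.55 × (256 + 0.61 × 263) = 0.55 × 416.4300 = 229.0365
delay to age 2: R₀ = 0.55 × (0.83 × 263) = 0.55 × 218.2900 = 120.0595
Higher: breed at age 1 (229.0365).

229.04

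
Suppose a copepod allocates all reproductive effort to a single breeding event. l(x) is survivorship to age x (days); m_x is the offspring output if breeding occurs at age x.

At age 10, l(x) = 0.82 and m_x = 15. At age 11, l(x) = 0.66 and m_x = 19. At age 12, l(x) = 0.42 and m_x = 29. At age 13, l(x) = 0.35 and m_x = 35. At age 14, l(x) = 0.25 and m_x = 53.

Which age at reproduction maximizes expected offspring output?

Expected offspring if breeding at age x = l(x) × m_x:
  age 10: 0.82 × 15 = 12.300
  age 11: 0.66 × 19 = 12.540
  age 12: 0.42 × 29 = 12.180
  age 13: 0.35 × 35 = 12.250
  age 14: 0.25 × 53 = 13.250
Maximum at age 14 (13.250).

14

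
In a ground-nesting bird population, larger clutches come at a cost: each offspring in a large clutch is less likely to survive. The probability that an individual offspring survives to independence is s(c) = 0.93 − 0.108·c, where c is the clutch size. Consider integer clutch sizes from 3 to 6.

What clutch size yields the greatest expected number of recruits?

4

Expected recruits = c × s(c):
  c=3: 3 × 0.606 = 1.818
  c=4: 4 × 0.498 = 1.992
  c=5: 5 × 0.390 = 1.950
  c=6: 6 × 0.282 = 1.692
Maximum at c = 4 (1.992 recruits).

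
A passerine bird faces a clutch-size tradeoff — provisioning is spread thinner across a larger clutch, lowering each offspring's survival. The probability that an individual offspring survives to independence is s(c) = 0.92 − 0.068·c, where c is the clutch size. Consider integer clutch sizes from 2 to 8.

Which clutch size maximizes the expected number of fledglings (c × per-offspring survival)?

7

Expected fledglings = c × s(c):
  c=2: 2 × 0.784 = 1.568
  c=3: 3 × 0.716 = 2.148
  c=4: 4 × 0.648 = 2.592
  c=5: 5 × 0.580 = 2.900
  c=6: 6 × 0.512 = 3.072
  c=7: 7 × 0.444 = 3.108
  c=8: 8 × 0.376 = 3.008
Maximum at c = 7 (3.108 fledglings).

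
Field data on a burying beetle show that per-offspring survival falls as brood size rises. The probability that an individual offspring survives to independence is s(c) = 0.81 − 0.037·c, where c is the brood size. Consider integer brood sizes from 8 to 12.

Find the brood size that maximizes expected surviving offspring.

11

Expected surviving offspring = c × s(c):
  c=8: 8 × 0.514 = 4.112
  c=9: 9 × 0.477 = 4.293
  c=10: 10 × 0.440 = 4.400
  c=11: 11 × 0.403 = 4.433
  c=12: 12 × 0.366 = 4.392
Maximum at c = 11 (4.433 surviving offspring).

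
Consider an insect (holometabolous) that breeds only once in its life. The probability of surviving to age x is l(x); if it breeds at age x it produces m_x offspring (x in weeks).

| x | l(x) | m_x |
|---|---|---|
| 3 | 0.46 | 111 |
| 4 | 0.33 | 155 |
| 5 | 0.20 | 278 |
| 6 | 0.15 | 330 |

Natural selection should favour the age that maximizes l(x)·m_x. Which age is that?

5

Expected offspring if breeding at age x = l(x) × m_x:
  age 3: 0.46 × 111 = 51.060
  age 4: 0.33 × 155 = 51.150
  age 5: 0.20 × 278 = 55.600
  age 6: 0.15 × 330 = 49.500
Maximum at age 5 (55.600).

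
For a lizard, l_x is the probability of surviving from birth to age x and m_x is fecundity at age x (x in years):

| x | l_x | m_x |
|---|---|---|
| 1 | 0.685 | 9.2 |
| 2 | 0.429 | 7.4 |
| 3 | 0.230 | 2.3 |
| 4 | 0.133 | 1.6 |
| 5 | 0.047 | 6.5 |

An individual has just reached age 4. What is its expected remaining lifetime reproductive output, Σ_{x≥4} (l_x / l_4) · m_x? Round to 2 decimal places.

3.90

l_4 = 0.133. Conditional survival from age 4 to x is l_x / l_4.
  x=4: (0.133/0.133) × 1.6 = 1.6000
  x=5: (0.047/0.133) × 6.5 = 2.2970
Sum = 1.6000 + 2.2970 = 3.8970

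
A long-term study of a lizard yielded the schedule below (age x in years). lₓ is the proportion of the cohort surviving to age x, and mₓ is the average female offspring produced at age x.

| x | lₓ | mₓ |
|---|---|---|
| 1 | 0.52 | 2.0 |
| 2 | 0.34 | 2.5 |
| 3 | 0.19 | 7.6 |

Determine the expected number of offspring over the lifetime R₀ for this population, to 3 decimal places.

R₀ = Σ lₓ mₓ:
  age 1: 0.52 × 2.0 = 1.0400
  age 2: 0.34 × 2.5 = 0.8500
  age 3: 0.19 × 7.6 = 1.4440
R₀ = 1.0400 + 0.8500 + 1.4440 = 3.3340

3.334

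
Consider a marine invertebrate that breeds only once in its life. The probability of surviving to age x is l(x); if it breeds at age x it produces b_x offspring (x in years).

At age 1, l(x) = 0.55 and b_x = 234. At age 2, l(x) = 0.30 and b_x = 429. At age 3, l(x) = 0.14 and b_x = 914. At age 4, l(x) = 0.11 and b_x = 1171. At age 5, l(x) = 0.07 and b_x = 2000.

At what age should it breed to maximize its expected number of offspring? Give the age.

Expected offspring if breeding at age x = l(x) × b_x:
  age 1: 0.55 × 234 = 128.700
  age 2: 0.30 × 429 = 128.700
  age 3: 0.14 × 914 = 127.960
  age 4: 0.11 × 1171 = 128.810
  age 5: 0.07 × 2000 = 140.000
Maximum at age 5 (140.000).

5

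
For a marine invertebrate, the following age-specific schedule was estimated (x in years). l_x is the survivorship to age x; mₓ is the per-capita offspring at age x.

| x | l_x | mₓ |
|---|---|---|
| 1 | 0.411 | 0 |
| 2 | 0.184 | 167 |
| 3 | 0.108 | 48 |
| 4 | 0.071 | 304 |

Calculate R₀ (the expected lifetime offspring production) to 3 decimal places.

57.496

R₀ = Σ l_x mₓ:
  age 1: 0.411 × 0 = 0.0000
  age 2: 0.184 × 167 = 30.7280
  age 3: 0.108 × 48 = 5.1840
  age 4: 0.071 × 304 = 21.5840
R₀ = 0.0000 + 30.7280 + 5.1840 + 21.5840 = 57.4960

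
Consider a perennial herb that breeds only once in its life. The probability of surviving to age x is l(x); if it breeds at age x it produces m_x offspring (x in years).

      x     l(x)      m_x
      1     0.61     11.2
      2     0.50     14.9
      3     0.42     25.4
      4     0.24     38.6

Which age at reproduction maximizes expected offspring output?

3

Expected offspring if breeding at age x = l(x) × m_x:
  age 1: 0.61 × 11.2 = 6.832
  age 2: 0.50 × 14.9 = 7.450
  age 3: 0.42 × 25.4 = 10.668
  age 4: 0.24 × 38.6 = 9.264
Maximum at age 3 (10.668).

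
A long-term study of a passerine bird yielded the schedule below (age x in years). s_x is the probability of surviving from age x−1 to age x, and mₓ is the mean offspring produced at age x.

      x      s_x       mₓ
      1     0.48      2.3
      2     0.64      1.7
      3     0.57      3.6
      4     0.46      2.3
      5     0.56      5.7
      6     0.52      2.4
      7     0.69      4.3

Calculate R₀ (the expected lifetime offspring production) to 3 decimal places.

Survivorship from birth: l_x = s_1·s_2·…·s_x.
  l_1 = 0.48000
  l_2 = 0.30720
  l_3 = 0.17510
  l_4 = 0.08055
  l_5 = 0.04511
  l_6 = 0.02346
  l_7 = 0.01618
R₀ = Σ l_x mₓ:
  age 1: 0.48000 × 2.3 = 1.1040
  age 2: 0.30720 × 1.7 = 0.5222
  age 3: 0.17510 × 3.6 = 0.6304
  age 4: 0.08055 × 2.3 = 0.1853
  age 5: 0.04511 × 5.7 = 0.2571
  age 6: 0.02346 × 2.4 = 0.0563
  age 7: 0.01618 × 4.3 = 0.0696
R₀ = 1.1040 + 0.5222 + 0.6304 + 0.1853 + 0.2571 + 0.0563 + 0.0696 = 2.8249

2.825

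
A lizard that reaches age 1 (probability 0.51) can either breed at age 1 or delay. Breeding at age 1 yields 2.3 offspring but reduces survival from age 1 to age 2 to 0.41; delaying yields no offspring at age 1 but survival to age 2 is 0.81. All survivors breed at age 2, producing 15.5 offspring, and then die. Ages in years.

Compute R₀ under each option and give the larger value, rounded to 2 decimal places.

breed at age 1: R₀ = 0.51 × (2.3 + 0.41 × 15.5) = 0.51 × 8.6550 = 4.4140
delay to age 2: R₀ = 0.51 × (0.81 × 15.5) = 0.51 × 12.5550 = 6.4031
Higher: delay to age 2 (6.4031).

6.40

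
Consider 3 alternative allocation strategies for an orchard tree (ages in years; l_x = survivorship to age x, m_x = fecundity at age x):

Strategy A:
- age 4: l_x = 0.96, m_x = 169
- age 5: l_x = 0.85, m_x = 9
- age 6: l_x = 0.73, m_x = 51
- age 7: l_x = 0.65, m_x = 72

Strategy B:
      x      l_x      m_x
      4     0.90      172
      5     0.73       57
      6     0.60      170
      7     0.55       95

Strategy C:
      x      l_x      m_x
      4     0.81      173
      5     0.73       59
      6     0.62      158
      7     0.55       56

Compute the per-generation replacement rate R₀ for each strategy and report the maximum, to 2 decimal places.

Strategy A: R₀ = 0.96×169 + 0.85×9 + 0.73×51 + 0.65×72 = 253.9200
Strategy B: R₀ = 0.90×172 + 0.73×57 + 0.60×170 + 0.55×95 = 350.6600
Strategy C: R₀ = 0.81×173 + 0.73×59 + 0.62×158 + 0.55×56 = 311.9600
Highest R₀: strategy B with 350.6600.

350.66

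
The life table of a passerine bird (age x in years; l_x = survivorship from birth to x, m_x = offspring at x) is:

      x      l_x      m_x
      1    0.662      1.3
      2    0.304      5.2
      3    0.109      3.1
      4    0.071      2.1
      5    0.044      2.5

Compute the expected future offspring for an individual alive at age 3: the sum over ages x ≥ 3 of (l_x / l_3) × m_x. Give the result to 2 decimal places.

5.48

l_3 = 0.109. Conditional survival from age 3 to x is l_x / l_3.
  x=3: (0.109/0.109) × 3.1 = 3.1000
  x=4: (0.071/0.109) × 2.1 = 1.3679
  x=5: (0.044/0.109) × 2.5 = 1.0092
Sum = 3.1000 + 1.3679 + 1.0092 = 5.4771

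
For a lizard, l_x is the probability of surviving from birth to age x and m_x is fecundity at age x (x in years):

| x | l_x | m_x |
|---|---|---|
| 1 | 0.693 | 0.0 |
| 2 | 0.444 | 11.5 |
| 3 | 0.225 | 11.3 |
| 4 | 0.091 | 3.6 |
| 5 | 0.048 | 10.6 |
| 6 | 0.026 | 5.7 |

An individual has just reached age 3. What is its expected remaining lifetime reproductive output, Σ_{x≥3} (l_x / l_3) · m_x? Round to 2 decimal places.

l_3 = 0.225. Conditional survival from age 3 to x is l_x / l_3.
  x=3: (0.225/0.225) × 11.3 = 11.3000
  x=4: (0.091/0.225) × 3.6 = 1.4560
  x=5: (0.048/0.225) × 10.6 = 2.2613
  x=6: (0.026/0.225) × 5.7 = 0.6587
Sum = 11.3000 + 1.4560 + 2.2613 + 0.6587 = 15.6760

15.68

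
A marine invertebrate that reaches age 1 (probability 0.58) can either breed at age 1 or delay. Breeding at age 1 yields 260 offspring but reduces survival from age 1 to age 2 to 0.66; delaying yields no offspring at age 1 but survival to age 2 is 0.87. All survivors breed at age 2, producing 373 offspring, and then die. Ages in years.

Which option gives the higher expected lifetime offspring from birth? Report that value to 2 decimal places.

breed at age 1: R₀ = 0.58 × (260 + 0.66 × 373) = 0.58 × 506.1800 = 293.5844
delay to age 2: R₀ = 0.58 × (0.87 × 373) = 0.58 × 324.5100 = 188.2158
Higher: breed at age 1 (293.5844).

293.58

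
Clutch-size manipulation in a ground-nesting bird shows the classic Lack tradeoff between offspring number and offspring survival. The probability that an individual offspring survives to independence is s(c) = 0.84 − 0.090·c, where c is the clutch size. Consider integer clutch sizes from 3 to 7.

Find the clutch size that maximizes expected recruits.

Expected recruits = c × s(c):
  c=3: 3 × 0.570 = 1.710
  c=4: 4 × 0.480 = 1.920
  c=5: 5 × 0.390 = 1.950
  c=6: 6 × 0.300 = 1.800
  c=7: 7 × 0.210 = 1.470
Maximum at c = 5 (1.950 recruits).

5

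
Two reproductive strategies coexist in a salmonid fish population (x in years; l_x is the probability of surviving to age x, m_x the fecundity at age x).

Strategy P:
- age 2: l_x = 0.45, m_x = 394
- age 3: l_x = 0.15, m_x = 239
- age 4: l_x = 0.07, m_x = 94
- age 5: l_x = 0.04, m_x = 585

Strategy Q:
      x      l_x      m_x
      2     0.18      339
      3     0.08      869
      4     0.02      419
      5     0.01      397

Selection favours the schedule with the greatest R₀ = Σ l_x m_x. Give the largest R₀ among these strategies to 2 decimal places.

Strategy P: R₀ = 0.45×394 + 0.15×239 + 0.07×94 + 0.04×585 = 243.1300
Strategy Q: R₀ = 0.18×339 + 0.08×869 + 0.02×419 + 0.01×397 = 142.8900
Highest R₀: strategy P with 243.1300.

243.13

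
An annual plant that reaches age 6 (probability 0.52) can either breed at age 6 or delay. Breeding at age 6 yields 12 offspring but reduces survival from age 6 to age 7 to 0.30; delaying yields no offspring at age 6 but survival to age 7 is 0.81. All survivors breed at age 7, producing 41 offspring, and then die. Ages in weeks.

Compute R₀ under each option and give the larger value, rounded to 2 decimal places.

17.27

breed at age 6: R₀ = 0.52 × (12 + 0.30 × 41) = 0.52 × 24.3000 = 12.6360
delay to age 7: R₀ = 0.52 × (0.81 × 41) = 0.52 × 33.2100 = 17.2692
Higher: delay to age 7 (17.2692).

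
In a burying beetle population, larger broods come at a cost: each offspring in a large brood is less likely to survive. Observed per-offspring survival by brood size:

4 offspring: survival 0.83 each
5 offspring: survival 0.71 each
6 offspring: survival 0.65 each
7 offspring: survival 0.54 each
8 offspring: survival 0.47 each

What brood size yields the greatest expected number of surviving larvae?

6

Expected surviving larvae = c × s(c):
  c=4: 4 × 0.83 = 3.320
  c=5: 5 × 0.71 = 3.550
  c=6: 6 × 0.65 = 3.900
  c=7: 7 × 0.54 = 3.780
  c=8: 8 × 0.47 = 3.760
Maximum at c = 6 (3.900 surviving larvae).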